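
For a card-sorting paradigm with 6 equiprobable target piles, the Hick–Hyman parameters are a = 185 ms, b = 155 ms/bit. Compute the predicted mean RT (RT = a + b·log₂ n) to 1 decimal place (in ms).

log₂(6) = 2.5850 bits, so RT = 185 + 155 × 2.5850 ≈ 585.669 ms.

585.7 ms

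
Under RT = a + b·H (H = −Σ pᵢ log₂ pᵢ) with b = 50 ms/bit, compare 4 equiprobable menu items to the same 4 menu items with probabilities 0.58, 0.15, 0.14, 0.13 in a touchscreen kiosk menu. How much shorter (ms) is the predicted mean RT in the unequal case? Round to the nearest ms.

18 ms

Equiprobable entropy H₀ = log₂ 4 = 2.0000 bits.
Skewed entropy H = −Σ pᵢ log₂ pᵢ = 1.6461 bits.
ΔRT = b·(H₀ − H) = 50 × 0.3539 = 17.69 ms.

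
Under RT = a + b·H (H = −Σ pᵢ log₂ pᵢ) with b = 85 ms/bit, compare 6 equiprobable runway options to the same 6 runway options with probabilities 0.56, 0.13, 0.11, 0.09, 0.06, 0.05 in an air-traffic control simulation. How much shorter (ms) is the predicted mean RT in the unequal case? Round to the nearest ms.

The RT saving is b·ΔH. Equiprobable H₀ = log₂(6) = 2.5850 bits; with the given probabilities H = 1.9737 bits.
b·(H₀ − H) = 85 × (2.5850 − 1.9737) = 51.96 ms.

52 ms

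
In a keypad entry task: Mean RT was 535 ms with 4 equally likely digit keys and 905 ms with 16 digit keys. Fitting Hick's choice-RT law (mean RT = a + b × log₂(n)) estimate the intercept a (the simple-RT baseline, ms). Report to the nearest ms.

165 ms

Slope: b = (905 − 535) / (log₂ 16 − log₂ 4) = 370/2.0000 = 185 ms/bit.
Intercept: a = 535 − 185·log₂(4) = 165.000 ms.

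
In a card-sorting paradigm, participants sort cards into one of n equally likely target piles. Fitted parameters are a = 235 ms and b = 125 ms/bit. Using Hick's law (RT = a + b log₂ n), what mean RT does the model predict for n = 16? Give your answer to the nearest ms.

log₂(16) = 4 bits, so RT = 235 + 125 × 4 ≈ 735.000 ms.

735 ms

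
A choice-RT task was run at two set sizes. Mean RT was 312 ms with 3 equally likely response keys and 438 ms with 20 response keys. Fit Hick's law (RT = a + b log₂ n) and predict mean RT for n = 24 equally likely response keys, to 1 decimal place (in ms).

450.1 ms

With log₂ n on the abscissa the relation is linear; from the two conditions:
  b = (438 − 312) / (log₂ 20 − log₂ 3) = 126 / (4.3219 − 1.5850) = 46.036 ms/bit
  a = 312 − 46.036 × 1.5850 = 239.034 ms
Then RT(24) = 239.034 + 46.036 × log₂ 24 = 239.034 + 46.036 × 4.5850 ≈ 450.109 ms.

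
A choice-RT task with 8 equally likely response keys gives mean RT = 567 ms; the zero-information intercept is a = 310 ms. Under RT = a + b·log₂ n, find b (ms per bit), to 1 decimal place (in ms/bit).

85.7 ms/bit

8 alternatives carry log₂ 8 = 3 bits; the choice cost is 567 − 310 = 257 ms, so b = 257/3 = 85.667 ms/bit.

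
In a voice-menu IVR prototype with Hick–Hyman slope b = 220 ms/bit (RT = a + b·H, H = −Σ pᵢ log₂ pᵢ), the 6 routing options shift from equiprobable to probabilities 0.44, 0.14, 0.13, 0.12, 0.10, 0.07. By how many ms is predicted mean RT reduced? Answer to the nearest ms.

70 ms

Equiprobable entropy H₀ = log₂ 6 = 2.5850 bits.
Skewed entropy H = −Σ pᵢ log₂ pᵢ = 2.2687 bits.
ΔRT = b·(H₀ − H) = 220 × 0.3162 = 69.57 ms.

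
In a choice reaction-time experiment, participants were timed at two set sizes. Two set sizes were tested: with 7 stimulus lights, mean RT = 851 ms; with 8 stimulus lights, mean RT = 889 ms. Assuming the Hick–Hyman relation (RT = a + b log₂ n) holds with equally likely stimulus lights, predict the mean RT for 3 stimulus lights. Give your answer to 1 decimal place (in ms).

609.9 ms

RT is linear in log₂ n, so two points fix the line:
  b = (889 − 851) / (log₂ 8 − log₂ 7) = 38 / (3 − 2.8074) = 197.254 ms/bit
  a = 851 − 197.254 × 2.8074 = 297.238 ms
Then RT(3) = 297.238 + 197.254 × log₂ 3 = 297.238 + 197.254 × 1.5850 ≈ 609.878 ms.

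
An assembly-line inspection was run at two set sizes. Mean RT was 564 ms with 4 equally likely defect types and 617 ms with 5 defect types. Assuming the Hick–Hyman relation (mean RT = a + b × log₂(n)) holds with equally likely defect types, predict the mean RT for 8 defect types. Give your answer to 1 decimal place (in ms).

728.6 ms

RT is linear in log₂ n, so two points fix the line:
  b = (617 − 564) / (log₂ 5 − log₂ 4) = 53 / (2.3219 − 2) = 164.633 ms/bit
  a = 564 − 164.633 × 2 = 234.734 ms
Then RT(8) = 234.734 + 164.633 × log₂ 8 = 234.734 + 164.633 × 3 ≈ 728.633 ms.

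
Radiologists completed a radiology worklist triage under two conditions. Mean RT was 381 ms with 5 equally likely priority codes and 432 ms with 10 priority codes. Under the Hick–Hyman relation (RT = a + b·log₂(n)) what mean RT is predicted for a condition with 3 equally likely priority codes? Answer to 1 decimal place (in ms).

RT is linear in log₂ n, so two points fix the line:
  b = (432 − 381) / (log₂ 10 − log₂ 5) = 51 / (3.3219 − 2.3219) = 51.000 ms/bit
  a = 381 − 51.000 × 2.3219 = 262.582 ms
Then RT(3) = 262.582 + 51.000 × log₂ 3 = 262.582 + 51.000 × 1.5850 ≈ 343.415 ms.

343.4 ms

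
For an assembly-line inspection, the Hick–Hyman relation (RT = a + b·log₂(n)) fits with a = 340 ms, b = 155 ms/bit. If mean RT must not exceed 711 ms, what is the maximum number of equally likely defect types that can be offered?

5

Set 340 + 155·log₂ n ≤ 711 → log₂ n ≤ (711 − 340)/155 = 2.3935.
So n ≤ 2^2.3935 = 5.254; the largest integer n is 5.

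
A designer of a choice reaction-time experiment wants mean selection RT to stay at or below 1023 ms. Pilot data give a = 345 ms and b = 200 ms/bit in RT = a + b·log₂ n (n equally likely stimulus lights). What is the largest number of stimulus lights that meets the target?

Information budget: (1023 − 345)/200 = 3.3900 bits, so n ≤ 2^3.3900 = 10.483 → at most 10.

10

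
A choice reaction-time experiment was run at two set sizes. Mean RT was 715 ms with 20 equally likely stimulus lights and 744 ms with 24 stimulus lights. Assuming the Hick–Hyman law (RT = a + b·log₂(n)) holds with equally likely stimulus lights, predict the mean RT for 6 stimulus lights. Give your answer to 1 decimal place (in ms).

523.5 ms

With log₂ n on the abscissa the relation is linear; from the two conditions:
  b = (744 − 715) / (log₂ 24 − log₂ 20) = 29 / (4.5850 − 4.3219) = 110.252 ms/bit
  a = 715 − 110.252 × 4.3219 = 238.500 ms
Then RT(6) = 238.500 + 110.252 × log₂ 6 = 238.500 + 110.252 × 2.5850 ≈ 523.497 ms.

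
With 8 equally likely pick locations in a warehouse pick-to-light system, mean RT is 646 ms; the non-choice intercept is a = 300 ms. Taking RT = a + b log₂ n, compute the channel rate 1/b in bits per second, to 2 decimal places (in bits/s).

8.67 bits/s

b = (646 − 300)/log₂ 8 = 346/3 = 115.333 ms per bit = 0.11533 s/bit; the reciprocal is 8.671 bits/s.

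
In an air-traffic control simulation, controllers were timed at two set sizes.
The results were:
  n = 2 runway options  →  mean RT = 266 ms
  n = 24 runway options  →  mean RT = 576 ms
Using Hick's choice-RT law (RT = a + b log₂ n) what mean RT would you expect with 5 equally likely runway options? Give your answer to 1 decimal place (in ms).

380.3 ms

With log₂ n on the abscissa the relation is linear; from the two conditions:
  b = (576 − 266) / (log₂ 24 − log₂ 2) = 310 / (4.5850 − 1) = 86.472 ms/bit
  a = 266 − 86.472 × 1 = 179.528 ms
Then RT(5) = 179.528 + 86.472 × log₂ 5 = 179.528 + 86.472 × 2.3219 ≈ 380.310 ms.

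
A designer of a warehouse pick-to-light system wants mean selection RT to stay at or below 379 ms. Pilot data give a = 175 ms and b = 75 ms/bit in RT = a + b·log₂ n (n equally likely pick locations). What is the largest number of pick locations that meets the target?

6

Information budget: (379 − 175)/75 = 2.7200 bits, so n ≤ 2^2.7200 = 6.589 → at most 6.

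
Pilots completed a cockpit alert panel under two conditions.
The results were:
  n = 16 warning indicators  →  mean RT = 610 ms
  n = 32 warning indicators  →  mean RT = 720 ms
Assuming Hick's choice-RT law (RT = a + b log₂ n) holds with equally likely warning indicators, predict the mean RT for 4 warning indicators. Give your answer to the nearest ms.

390 ms

RT is linear in log₂ n, so two points fix the line:
  b = (720 − 610) / (log₂ 32 − log₂ 16) = 110 / (5 − 4) = 110 ms/bit
  a = 610 − 110 × 4 = 170 ms
Then RT(4) = 170 + 110 × log₂ 4 = 170 + 110 × 2 ≈ 390.000 ms.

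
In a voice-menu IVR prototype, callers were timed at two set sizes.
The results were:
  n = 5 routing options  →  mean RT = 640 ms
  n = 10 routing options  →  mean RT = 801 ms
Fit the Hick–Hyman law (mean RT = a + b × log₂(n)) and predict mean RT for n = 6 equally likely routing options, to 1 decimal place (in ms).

Solve the two-equation system in a and b:
  b = (801 − 640) / (log₂ 10 − log₂ 5) = 161 / (3.3219 − 2.3219) = 161.000 ms/bit
  a = 640 − 161.000 × 2.3219 = 266.170 ms
Then RT(6) = 266.170 + 161.000 × log₂ 6 = 266.170 + 161.000 × 2.5850 ≈ 682.349 ms.

682.3 ms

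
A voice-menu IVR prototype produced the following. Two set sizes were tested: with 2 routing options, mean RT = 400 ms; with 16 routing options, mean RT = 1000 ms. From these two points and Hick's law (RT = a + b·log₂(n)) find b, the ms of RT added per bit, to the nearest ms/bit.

200 ms/bit

The slope on a log₂ axis is (1000 − 400) / (4 − 1) = 200 ms/bit.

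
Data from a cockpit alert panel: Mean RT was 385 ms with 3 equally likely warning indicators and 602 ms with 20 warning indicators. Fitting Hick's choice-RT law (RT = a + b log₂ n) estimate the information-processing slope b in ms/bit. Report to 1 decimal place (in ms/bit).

79.3 ms/bit

b = (RT₂ − RT₁)/(log₂ n₂ − log₂ n₁) = (602 − 385)/(4.3219 − 1.5850) = 79.285 ms/bit.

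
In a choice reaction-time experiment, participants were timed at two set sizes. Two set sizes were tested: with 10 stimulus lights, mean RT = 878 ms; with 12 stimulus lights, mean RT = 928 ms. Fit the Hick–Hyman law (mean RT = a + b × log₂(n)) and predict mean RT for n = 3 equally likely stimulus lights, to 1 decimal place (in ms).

Solve the two-equation system in a and b:
  b = (928 − 878) / (log₂ 12 − log₂ 10) = 50 / (3.5850 − 3.3219) = 190.089 ms/bit
  a = 878 − 190.089 × 3.3219 = 246.537 ms
Then RT(3) = 246.537 + 190.089 × log₂ 3 = 246.537 + 190.089 × 1.5850 ≈ 547.822 ms.

547.8 ms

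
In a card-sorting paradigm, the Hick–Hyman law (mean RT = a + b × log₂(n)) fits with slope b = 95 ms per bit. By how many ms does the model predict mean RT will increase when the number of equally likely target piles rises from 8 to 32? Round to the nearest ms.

The intercept a cancels: ΔRT = b·(log₂ n₂ − log₂ n₁) = b·log₂(n₂/n₁).
log₂(32) − log₂(8) = log₂(32/8) = log₂(4) = 2.
ΔRT = 95 × 2.0000 = 190.000 ms.

190 ms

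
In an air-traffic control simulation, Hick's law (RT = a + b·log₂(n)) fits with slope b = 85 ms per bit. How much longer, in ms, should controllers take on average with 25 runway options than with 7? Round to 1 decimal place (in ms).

Only the slope matters, since a is common to both: ΔRT = b·log₂(n₂/n₁).
log₂(25) − log₂(7) = 4.6439 − 2.8074 = 1.8365.
ΔRT = 85 × 1.8365 = 156.103 ms.

156.1 ms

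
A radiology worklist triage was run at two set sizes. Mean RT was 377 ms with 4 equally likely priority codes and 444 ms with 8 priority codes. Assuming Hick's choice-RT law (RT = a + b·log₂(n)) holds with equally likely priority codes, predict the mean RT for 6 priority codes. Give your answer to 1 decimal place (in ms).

RT is linear in log₂ n, so two points fix the line:
  b = (444 − 377) / (log₂ 8 − log₂ 4) = 67 / (3 − 2) = 67.000 ms/bit
  a = 377 − 67.000 × 2 = 243.000 ms
Then RT(6) = 243.000 + 67.000 × log₂ 6 = 243.000 + 67.000 × 2.5850 ≈ 416.192 ms.

416.2 ms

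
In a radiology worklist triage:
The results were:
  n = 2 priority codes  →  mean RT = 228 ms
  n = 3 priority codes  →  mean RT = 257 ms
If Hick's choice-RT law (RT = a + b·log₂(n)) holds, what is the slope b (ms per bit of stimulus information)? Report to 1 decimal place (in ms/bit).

49.6 ms/bit

The slope on a log₂ axis is (257 − 228) / (1.5850 − 1) = 49.576 ms/bit.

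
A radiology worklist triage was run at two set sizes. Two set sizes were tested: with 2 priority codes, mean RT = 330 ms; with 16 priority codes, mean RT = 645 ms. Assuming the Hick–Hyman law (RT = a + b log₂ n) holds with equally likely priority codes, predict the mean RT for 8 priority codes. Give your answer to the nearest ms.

Solve the two-equation system in a and b:
  b = (645 − 330) / (log₂ 16 − log₂ 2) = 315 / (4 − 1) = 105 ms/bit
  a = 330 − 105 × 1 = 225 ms
Then RT(8) = 225 + 105 × log₂ 8 = 225 + 105 × 3 ≈ 540.000 ms.

540 ms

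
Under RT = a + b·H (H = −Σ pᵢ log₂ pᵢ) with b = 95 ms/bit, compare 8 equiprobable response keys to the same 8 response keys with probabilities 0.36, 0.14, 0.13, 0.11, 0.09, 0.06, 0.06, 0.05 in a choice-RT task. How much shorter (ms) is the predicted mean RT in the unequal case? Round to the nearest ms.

Equiprobable entropy H₀ = log₂ 8 = 3.0000 bits.
Skewed entropy H = −Σ pᵢ log₂ pᵢ = 2.6765 bits.
ΔRT = b·(H₀ − H) = 95 × 0.3235 = 30.73 ms.

31 ms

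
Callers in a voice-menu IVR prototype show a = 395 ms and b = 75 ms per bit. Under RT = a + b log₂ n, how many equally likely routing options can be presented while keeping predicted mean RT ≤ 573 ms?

Set 395 + 75·log₂ n ≤ 573 → log₂ n ≤ (573 − 395)/75 = 2.3733.
So n ≤ 2^2.3733 = 5.181; the largest integer n is 5.

5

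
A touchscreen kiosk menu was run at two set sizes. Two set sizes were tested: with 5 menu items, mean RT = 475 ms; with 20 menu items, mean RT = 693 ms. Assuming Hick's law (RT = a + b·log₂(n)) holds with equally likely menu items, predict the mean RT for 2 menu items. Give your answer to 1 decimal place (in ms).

Solve the two-equation system in a and b:
  b = (693 − 475) / (log₂ 20 − log₂ 5) = 218 / (4.3219 − 2.3219) = 109.000 ms/bit
  a = 475 − 109.000 × 2.3219 = 221.910 ms
Then RT(2) = 221.910 + 109.000 × log₂ 2 = 221.910 + 109.000 × 1 ≈ 330.910 ms.

330.9 ms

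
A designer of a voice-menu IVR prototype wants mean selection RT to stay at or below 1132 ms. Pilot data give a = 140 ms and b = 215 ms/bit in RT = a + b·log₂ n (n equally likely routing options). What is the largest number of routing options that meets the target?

Set 140 + 215·log₂ n ≤ 1132 → log₂ n ≤ (1132 − 140)/215 = 4.6140.
So n ≤ 2^4.6140 = 24.487; the largest integer n is 24.

24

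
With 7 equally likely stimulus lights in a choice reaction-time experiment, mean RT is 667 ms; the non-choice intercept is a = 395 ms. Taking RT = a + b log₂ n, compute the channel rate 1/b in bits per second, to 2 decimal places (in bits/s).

10.32 bits/s

b = (667 − 395)/log₂ 7 = 272/2.8074 = 96.888 ms per bit = 0.09689 s/bit; the reciprocal is 10.321 bits/s.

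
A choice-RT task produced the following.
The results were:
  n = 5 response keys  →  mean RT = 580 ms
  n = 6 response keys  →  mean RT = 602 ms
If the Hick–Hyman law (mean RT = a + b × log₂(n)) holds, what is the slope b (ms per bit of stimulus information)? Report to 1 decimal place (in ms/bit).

83.6 ms/bit

Slope: b = (602 − 580) / (log₂ 6 − log₂ 5) = 22/0.2630 = 83.639 ms/bit.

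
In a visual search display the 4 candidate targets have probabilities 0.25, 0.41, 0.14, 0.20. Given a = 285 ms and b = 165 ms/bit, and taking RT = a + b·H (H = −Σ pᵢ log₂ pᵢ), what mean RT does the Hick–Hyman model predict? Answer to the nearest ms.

H = 0.25·log₂(1/0.25) + 0.41·log₂(1/0.41) + 0.14·log₂(1/0.14) + 0.20·log₂(1/0.20) = 1.8889 bits.
RT = 285 + 165 × 1.8889 = 596.67 ms.

597 ms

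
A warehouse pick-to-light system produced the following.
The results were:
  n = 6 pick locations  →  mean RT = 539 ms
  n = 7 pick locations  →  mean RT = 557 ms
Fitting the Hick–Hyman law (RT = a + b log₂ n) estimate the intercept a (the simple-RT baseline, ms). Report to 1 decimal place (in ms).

Slope: b = (557 − 539) / (log₂ 7 − log₂ 6) = 18/0.2224 = 80.938 ms/bit.
a = RT₁ − b·log₂ n₁ = 539 − 80.938 × 2.5850 = 329.778 ms.

329.8 ms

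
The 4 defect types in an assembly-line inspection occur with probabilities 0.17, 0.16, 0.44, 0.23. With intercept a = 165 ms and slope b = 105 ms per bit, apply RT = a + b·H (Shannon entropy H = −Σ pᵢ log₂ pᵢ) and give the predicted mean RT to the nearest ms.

Entropy contributions −pᵢ log₂ pᵢ: 0.4346, 0.4230, 0.5211, 0.4877; sum H = 1.8664 bits.
RT = a + bH = 165 + 105·1.8664 = 360.97 ms.

361 ms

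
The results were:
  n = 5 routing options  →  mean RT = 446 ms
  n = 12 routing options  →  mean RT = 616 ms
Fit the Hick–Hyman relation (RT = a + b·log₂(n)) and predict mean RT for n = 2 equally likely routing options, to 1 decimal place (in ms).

268.1 ms

With log₂ n on the abscissa the relation is linear; from the two conditions:
  b = (616 − 446) / (log₂ 12 − log₂ 5) = 170 / (3.5850 − 2.3219) = 134.596 ms/bit
  a = 446 − 134.596 × 2.3219 = 133.477 ms
Then RT(2) = 133.477 + 134.596 × log₂ 2 = 133.477 + 134.596 × 1 ≈ 268.073 ms.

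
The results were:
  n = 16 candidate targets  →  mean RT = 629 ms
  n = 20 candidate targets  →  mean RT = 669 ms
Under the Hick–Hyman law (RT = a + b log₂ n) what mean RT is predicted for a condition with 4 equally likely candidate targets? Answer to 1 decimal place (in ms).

RT is linear in log₂ n, so two points fix the line:
  b = (669 − 629) / (log₂ 20 − log₂ 16) = 40 / (4.3219 − 4) = 124.251 ms/bit
  a = 629 − 124.251 × 4 = 131.995 ms
Then RT(4) = 131.995 + 124.251 × log₂ 4 = 131.995 + 124.251 × 2 ≈ 380.497 ms.

380.5 ms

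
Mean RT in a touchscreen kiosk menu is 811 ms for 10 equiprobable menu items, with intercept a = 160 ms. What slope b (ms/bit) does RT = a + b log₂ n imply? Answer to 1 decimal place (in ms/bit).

196.0 ms/bit

log₂(10) = 3.3219 bits.
b = (RT − a)/log₂ n = (811 − 160) / 3.3219 = 195.971 ms/bit.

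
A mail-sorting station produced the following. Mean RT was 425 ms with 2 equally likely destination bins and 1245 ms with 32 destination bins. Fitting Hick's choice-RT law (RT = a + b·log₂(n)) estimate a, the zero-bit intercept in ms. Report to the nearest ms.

The slope on a log₂ axis is (1245 − 425) / (5 − 1) = 205 ms/bit.
Intercept: a = 425 − 205·log₂(2) = 220.000 ms.

220 ms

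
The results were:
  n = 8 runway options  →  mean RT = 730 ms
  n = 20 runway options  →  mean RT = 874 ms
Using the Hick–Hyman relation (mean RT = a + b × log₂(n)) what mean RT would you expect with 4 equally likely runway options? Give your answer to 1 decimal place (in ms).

621.1 ms

Fit slope and intercept:
  b = (874 − 730) / (log₂ 20 − log₂ 8) = 144 / (4.3219 − 3) = 108.932 ms/bit
  a = 730 − 108.932 × 3 = 403.205 ms
Then RT(4) = 403.205 + 108.932 × log₂ 4 = 403.205 + 108.932 × 2 ≈ 621.068 ms.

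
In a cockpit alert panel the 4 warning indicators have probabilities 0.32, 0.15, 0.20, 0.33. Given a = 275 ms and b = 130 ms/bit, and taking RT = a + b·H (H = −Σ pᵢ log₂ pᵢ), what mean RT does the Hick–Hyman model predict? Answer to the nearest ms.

526 ms

Entropy contributions −pᵢ log₂ pᵢ: 0.5260, 0.4105, 0.4644, 0.5278; sum H = 1.9288 bits.
RT = a + bH = 275 + 130·1.9288 = 525.74 ms.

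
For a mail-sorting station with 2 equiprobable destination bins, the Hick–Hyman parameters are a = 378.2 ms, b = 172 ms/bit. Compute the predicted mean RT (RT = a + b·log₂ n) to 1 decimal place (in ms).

log₂(2) = 1 bits, so RT = 378.2 + 172 × 1 ≈ 550.200 ms.

550.2 ms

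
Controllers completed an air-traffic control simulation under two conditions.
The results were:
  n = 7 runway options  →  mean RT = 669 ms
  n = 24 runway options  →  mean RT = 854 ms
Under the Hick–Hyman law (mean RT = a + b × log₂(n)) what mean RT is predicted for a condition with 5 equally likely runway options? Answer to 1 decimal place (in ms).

Fit slope and intercept:
  b = (854 − 669) / (log₂ 24 − log₂ 7) = 185 / (4.5850 − 2.8074) = 104.072 ms/bit
  a = 669 − 104.072 × 2.8074 = 376.832 ms
Then RT(5) = 376.832 + 104.072 × log₂ 5 = 376.832 + 104.072 × 2.3219 ≈ 618.480 ms.

618.5 ms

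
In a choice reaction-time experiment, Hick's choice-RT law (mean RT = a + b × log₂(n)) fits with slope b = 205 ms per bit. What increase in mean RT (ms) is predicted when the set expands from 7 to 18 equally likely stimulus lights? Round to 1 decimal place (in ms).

ΔRT = (a + b log₂ n₂) − (a + b log₂ n₁) = b·(log₂ n₂ − log₂ n₁).
log₂(18) − log₂(7) = 4.1699 − 2.8074 = 1.3626.
ΔRT = 205 × 1.3626 = 279.327 ms.

279.3 ms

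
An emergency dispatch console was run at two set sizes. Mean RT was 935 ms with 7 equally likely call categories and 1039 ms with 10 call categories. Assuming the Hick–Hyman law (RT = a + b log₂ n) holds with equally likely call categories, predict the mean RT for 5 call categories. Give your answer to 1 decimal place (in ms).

836.9 ms

RT is linear in log₂ n, so two points fix the line:
  b = (1039 − 935) / (log₂ 10 − log₂ 7) = 104 / (3.3219 − 2.8074) = 202.109 ms/bit
  a = 935 − 202.109 × 2.8074 = 367.608 ms
Then RT(5) = 367.608 + 202.109 × log₂ 5 = 367.608 + 202.109 × 2.3219 ≈ 836.891 ms.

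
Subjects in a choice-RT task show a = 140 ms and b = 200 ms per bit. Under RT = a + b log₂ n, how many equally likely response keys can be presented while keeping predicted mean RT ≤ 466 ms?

Information budget: (466 − 140)/200 = 1.6300 bits, so n ≤ 2^1.6300 = 3.095 → at most 3.

3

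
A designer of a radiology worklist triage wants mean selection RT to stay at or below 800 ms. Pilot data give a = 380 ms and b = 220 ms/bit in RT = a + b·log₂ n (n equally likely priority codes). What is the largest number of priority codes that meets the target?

Information budget: (800 − 380)/220 = 1.9091 bits, so n ≤ 2^1.9091 = 3.756 → at most 3.

3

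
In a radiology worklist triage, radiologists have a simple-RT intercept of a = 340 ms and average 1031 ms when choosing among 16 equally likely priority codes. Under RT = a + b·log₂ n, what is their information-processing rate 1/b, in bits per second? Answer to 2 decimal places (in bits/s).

5.79 bits/s

b = (1031 − 340)/log₂ 16 = 691/4 = 172.750 ms per bit = 0.17275 s/bit; the reciprocal is 5.789 bits/s.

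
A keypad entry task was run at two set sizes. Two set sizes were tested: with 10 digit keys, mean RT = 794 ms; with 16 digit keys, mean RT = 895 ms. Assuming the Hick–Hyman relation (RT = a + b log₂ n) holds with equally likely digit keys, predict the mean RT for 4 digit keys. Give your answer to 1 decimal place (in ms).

RT is linear in log₂ n, so two points fix the line:
  b = (895 − 794) / (log₂ 16 − log₂ 10) = 101 / (4 − 3.3219) = 148.952 ms/bit
  a = 794 − 148.952 × 3.3219 = 299.193 ms
Then RT(4) = 299.193 + 148.952 × log₂ 4 = 299.193 + 148.952 × 2 ≈ 597.096 ms.

597.1 ms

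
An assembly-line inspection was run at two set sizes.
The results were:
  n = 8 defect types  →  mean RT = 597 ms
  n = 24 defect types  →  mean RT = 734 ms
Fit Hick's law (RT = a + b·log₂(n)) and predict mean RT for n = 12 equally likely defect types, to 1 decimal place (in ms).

RT is linear in log₂ n, so two points fix the line:
  b = (734 − 597) / (log₂ 24 − log₂ 8) = 137 / (4.5850 − 3) = 86.437 ms/bit
  a = 597 − 86.437 × 3 = 337.688 ms
Then RT(12) = 337.688 + 86.437 × log₂ 12 = 337.688 + 86.437 × 3.5850 ≈ 647.563 ms.

647.6 ms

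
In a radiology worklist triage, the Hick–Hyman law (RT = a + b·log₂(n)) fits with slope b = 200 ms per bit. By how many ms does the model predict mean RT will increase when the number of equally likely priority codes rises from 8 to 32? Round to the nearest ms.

Only the slope matters, since a is common to both: ΔRT = b·log₂(n₂/n₁).
log₂(32) − log₂(8) = log₂(32/8) = log₂(4) = 2.
ΔRT = 200 × 2.0000 = 400.000 ms.

400 ms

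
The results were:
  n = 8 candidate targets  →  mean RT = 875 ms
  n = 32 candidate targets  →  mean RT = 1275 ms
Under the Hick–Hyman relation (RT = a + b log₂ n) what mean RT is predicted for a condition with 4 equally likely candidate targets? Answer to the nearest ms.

Fit slope and intercept:
  b = (1275 − 875) / (log₂ 32 − log₂ 8) = 400 / (5 − 3) = 200 ms/bit
  a = 875 − 200 × 3 = 275 ms
Then RT(4) = 275 + 200 × log₂ 4 = 275 + 200 × 2 ≈ 675.000 ms.

675 ms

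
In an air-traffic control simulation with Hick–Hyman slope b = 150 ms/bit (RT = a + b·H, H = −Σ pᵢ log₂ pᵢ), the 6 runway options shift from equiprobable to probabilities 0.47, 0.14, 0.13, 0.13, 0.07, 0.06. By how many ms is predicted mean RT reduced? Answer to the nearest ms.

Equiprobable entropy H₀ = log₂ 6 = 2.5850 bits.
Skewed entropy H = −Σ pᵢ log₂ pᵢ = 2.1864 bits.
ΔRT = b·(H₀ − H) = 150 × 0.3985 = 59.78 ms.

60 ms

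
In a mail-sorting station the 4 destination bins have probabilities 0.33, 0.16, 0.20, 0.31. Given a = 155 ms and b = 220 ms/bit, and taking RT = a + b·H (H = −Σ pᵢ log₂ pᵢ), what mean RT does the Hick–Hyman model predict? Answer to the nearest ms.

582 ms

H = 0.33·log₂(1/0.33) + 0.16·log₂(1/0.16) + 0.20·log₂(1/0.20) + 0.31·log₂(1/0.31) = 1.9390 bits.
RT = 155 + 220 × 1.9390 = 581.58 ms.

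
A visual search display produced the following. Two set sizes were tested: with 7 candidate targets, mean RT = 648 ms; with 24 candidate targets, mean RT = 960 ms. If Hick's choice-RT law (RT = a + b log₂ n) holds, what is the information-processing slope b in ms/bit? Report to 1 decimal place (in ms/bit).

The slope on a log₂ axis is (960 − 648) / (4.5850 − 2.8074) = 175.517 ms/bit.

175.5 ms/bit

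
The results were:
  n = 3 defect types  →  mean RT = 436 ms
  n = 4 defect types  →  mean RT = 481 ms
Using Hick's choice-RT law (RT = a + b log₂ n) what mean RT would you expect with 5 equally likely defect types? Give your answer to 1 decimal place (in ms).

Solve the two-equation system in a and b:
  b = (481 − 436) / (log₂ 4 − log₂ 3) = 45 / (2 − 1.5850) = 108.424 ms/bit
  a = 436 − 108.424 × 1.5850 = 264.152 ms
Then RT(5) = 264.152 + 108.424 × log₂ 5 = 264.152 + 108.424 × 2.3219 ≈ 515.905 ms.

515.9 ms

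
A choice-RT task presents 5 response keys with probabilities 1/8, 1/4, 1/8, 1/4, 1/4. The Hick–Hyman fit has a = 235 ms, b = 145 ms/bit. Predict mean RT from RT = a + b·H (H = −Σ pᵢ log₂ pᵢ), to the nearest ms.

561 ms

H = −Σ pᵢ log₂ pᵢ = 0.125·3 + 0.25·2 + 0.125·3 + 0.25·2 + 0.25·2 = 2.250 bits.
RT = 235 + 145 × 2.250 = 561.25 ms.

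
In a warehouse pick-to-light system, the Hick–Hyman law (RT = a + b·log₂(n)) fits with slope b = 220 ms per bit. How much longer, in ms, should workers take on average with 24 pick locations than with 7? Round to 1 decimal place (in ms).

Only the slope matters, since a is common to both: ΔRT = b·log₂(n₂/n₁).
log₂(24) − log₂(7) = 4.5850 − 2.8074 = 1.7776.
ΔRT = 220 × 1.7776 = 391.074 ms.

391.1 ms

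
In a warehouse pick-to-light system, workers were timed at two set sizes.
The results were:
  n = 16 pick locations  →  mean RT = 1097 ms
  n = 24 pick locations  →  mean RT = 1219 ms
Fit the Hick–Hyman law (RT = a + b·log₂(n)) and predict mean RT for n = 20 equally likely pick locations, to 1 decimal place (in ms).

1164.1 ms

RT is linear in log₂ n, so two points fix the line:
  b = (1219 − 1097) / (log₂ 24 − log₂ 16) = 122 / (4.5850 − 4) = 208.560 ms/bit
  a = 1097 − 208.560 × 4 = 262.758 ms
Then RT(20) = 262.758 + 208.560 × log₂ 20 = 262.758 + 208.560 × 4.3219 ≈ 1164.141 ms.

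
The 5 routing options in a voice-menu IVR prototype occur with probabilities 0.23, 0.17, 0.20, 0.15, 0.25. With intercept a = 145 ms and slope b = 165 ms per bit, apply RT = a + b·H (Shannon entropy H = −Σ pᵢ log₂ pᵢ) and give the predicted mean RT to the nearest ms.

524 ms

H = 0.23·log₂(1/0.23) + 0.17·log₂(1/0.17) + 0.20·log₂(1/0.20) + 0.15·log₂(1/0.15) + 0.25·log₂(1/0.25) = 2.2972 bits.
RT = 145 + 165 × 2.2972 = 524.04 ms.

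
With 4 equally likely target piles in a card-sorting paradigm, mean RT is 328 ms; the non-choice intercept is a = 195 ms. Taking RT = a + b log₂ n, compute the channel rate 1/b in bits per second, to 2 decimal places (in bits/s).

Choice component = 328 − 195 = 133 ms over log₂(4) = 2 bits.
b = 133 / 2 = 66.500 ms/bit, so 1/b = 15.038 bits/s.

15.04 bits/s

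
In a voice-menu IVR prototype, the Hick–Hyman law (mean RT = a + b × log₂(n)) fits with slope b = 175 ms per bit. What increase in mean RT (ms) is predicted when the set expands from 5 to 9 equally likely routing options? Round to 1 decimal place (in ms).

148.4 ms

The intercept a cancels: ΔRT = b·(log₂ n₂ − log₂ n₁) = b·log₂(n₂/n₁).
log₂(9) − log₂(5) = 3.1699 − 2.3219 = 0.8480.
ΔRT = 175 × 0.8480 = 148.399 ms.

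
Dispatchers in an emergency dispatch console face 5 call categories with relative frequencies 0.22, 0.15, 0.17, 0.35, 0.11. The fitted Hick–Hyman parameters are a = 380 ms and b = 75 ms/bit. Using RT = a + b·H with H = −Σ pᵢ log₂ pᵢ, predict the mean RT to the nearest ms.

Entropy contributions −pᵢ log₂ pᵢ: 0.4806, 0.4105, 0.4346, 0.5301, 0.3503; sum H = 2.2061 bits.
RT = a + bH = 380 + 75·2.2061 = 545.46 ms.

545 ms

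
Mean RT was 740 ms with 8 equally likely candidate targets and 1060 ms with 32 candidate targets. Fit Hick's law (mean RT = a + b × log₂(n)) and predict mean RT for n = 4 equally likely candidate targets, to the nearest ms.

Fit slope and intercept:
  b = (1060 − 740) / (log₂ 32 − log₂ 8) = 320 / (5 − 3) = 160 ms/bit
  a = 740 − 160 × 3 = 260 ms
Then RT(4) = 260 + 160 × log₂ 4 = 260 + 160 × 2 ≈ 580.000 ms.

580 ms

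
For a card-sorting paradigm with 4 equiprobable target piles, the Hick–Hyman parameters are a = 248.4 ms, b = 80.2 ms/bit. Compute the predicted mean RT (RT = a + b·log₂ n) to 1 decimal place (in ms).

408.8 ms

log₂(4) = 2 bits, so RT = 248.4 + 80.2 × 2 ≈ 408.800 ms.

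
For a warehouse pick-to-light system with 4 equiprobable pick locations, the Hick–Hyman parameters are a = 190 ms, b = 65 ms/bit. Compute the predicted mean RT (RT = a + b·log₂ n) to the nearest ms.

320 ms

log₂(4) = 2 bits, so RT = 190 + 65 × 2 ≈ 320.000 ms.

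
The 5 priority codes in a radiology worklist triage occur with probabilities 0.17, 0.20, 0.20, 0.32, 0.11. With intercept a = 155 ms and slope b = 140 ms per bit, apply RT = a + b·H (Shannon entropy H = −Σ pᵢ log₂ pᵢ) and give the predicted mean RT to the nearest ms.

H = 0.17·log₂(1/0.17) + 0.20·log₂(1/0.20) + 0.20·log₂(1/0.20) + 0.32·log₂(1/0.32) + 0.11·log₂(1/0.11) = 2.2397 bits.
RT = 155 + 140 × 2.2397 = 468.56 ms.

469 ms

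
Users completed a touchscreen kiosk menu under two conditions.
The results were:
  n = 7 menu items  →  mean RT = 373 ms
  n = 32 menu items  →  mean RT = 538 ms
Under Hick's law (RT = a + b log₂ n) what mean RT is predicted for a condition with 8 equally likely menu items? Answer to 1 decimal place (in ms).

387.5 ms

With log₂ n on the abscissa the relation is linear; from the two conditions:
  b = (538 − 373) / (log₂ 32 − log₂ 7) = 165 / (5 − 2.8074) = 75.252 ms/bit
  a = 373 − 75.252 × 2.8074 = 161.742 ms
Then RT(8) = 161.742 + 75.252 × log₂ 8 = 161.742 + 75.252 × 3 ≈ 387.497 ms.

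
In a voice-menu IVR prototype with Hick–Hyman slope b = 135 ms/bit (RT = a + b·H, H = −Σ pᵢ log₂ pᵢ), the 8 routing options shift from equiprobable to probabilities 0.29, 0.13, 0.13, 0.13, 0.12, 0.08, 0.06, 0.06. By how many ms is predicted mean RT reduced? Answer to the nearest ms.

The RT saving is b·ΔH. Equiprobable H₀ = log₂(8) = 3.0000 bits; with the given probabilities H = 2.8115 bits.
b·(H₀ − H) = 135 × (3.0000 − 2.8115) = 25.45 ms.

25 ms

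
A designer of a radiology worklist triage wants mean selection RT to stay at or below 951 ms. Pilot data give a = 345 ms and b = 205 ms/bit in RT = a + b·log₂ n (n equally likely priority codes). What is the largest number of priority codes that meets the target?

Set 345 + 205·log₂ n ≤ 951 → log₂ n ≤ (951 − 345)/205 = 2.9561.
So n ≤ 2^2.9561 = 7.760; the largest integer n is 7.

7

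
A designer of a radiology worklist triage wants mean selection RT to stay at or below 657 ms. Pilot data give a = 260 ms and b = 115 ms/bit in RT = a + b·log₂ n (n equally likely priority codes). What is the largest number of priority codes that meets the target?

115·log₂ n ≤ 657 − 260 = 397, giving log₂ n ≤ 3.4522 and n ≤ 10.945. The largest whole number is 10.

10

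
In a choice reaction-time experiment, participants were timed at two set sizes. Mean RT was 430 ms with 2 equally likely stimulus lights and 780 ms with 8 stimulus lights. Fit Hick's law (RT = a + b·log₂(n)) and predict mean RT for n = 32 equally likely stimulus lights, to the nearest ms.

With log₂ n on the abscissa the relation is linear; from the two conditions:
  b = (780 − 430) / (log₂ 8 − log₂ 2) = 350 / (3 − 1) = 175 ms/bit
  a = 430 − 175 × 1 = 255 ms
Then RT(32) = 255 + 175 × log₂ 32 = 255 + 175 × 5 ≈ 1130.000 ms.

1130 ms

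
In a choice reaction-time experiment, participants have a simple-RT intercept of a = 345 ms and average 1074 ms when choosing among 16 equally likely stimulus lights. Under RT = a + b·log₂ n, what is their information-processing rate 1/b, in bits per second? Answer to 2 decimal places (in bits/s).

5.49 bits/s

Choice component = 1074 − 345 = 729 ms over log₂(16) = 4 bits.
b = 729 / 4 = 182.250 ms/bit, so 1/b = 5.487 bits/s.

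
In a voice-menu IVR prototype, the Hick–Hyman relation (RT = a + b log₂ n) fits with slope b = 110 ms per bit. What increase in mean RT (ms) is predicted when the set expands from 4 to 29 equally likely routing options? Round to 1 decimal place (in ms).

314.4 ms

The intercept a cancels: ΔRT = b·(log₂ n₂ − log₂ n₁) = b·log₂(n₂/n₁).
log₂(29) − log₂(4) = 4.8580 − 2 = 2.8580.
ΔRT = 110 × 2.8580 = 314.378 ms.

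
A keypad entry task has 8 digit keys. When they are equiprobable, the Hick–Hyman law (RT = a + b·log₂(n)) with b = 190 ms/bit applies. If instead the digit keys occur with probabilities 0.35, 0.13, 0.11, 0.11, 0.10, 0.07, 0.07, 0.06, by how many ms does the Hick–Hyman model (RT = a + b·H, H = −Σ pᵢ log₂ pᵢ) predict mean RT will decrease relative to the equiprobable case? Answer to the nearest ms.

The RT saving is b·ΔH. Equiprobable H₀ = log₂(8) = 3.0000 bits; with the given probabilities H = 2.7262 bits.
b·(H₀ − H) = 190 × (3.0000 − 2.7262) = 52.03 ms.

52 ms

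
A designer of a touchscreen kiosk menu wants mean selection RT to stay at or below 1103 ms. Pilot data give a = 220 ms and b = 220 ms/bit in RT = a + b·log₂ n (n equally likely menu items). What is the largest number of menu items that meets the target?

220·log₂ n ≤ 1103 − 220 = 883, giving log₂ n ≤ 4.0136 and n ≤ 16.152. The largest whole number is 16.

16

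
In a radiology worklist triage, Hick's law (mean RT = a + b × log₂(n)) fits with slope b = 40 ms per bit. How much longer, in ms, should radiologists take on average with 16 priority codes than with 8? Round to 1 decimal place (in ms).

ΔRT = (a + b log₂ n₂) − (a + b log₂ n₁) = b·(log₂ n₂ − log₂ n₁).
log₂(16) − log₂(8) = log₂(16/8) = log₂(2) = 1.
ΔRT = 40 × 1.0000 = 40.000 ms.

40.0 ms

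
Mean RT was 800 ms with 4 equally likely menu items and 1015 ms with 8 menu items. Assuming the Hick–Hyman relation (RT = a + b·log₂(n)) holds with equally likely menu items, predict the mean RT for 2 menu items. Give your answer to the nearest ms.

585 ms

Solve the two-equation system in a and b:
  b = (1015 − 800) / (log₂ 8 − log₂ 4) = 215 / (3 − 2) = 215 ms/bit
  a = 800 − 215 × 2 = 370 ms
Then RT(2) = 370 + 215 × log₂ 2 = 370 + 215 × 1 ≈ 585.000 ms.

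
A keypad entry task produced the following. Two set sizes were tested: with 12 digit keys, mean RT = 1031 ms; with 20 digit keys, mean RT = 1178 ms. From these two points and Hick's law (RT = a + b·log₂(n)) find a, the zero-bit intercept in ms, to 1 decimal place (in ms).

315.9 ms

Slope: b = (1178 − 1031) / (log₂ 20 − log₂ 12) = 147/0.7370 = 199.467 ms/bit.
a = RT₁ − b·log₂ n₁ = 1031 − 199.467 × 3.5850 = 315.920 ms.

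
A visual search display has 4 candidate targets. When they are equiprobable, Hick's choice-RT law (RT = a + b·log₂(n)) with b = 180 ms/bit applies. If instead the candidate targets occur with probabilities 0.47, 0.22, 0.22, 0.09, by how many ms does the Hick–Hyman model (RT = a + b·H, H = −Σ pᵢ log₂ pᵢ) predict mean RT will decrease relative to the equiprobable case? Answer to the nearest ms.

39 ms

The RT saving is b·ΔH. Equiprobable H₀ = log₂(4) = 2.0000 bits; with the given probabilities H = 1.7858 bits.
b·(H₀ − H) = 180 × (2.0000 − 1.7858) = 38.56 ms.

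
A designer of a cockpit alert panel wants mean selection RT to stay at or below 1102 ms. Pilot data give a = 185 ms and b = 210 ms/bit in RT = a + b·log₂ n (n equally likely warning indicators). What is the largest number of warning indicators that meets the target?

Information budget: (1102 − 185)/210 = 4.3667 bits, so n ≤ 2^4.3667 = 20.630 → at most 20.

20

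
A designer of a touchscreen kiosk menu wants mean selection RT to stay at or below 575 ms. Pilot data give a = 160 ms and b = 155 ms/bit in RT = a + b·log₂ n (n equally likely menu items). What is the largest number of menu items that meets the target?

Set 160 + 155·log₂ n ≤ 575 → log₂ n ≤ (575 − 160)/155 = 2.6774.
So n ≤ 2^2.6774 = 6.397; the largest integer n is 6.

6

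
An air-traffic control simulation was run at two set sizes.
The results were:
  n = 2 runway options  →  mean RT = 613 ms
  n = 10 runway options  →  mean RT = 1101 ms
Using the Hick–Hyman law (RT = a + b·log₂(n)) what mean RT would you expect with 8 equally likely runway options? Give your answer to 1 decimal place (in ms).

Solve the two-equation system in a and b:
  b = (1101 − 613) / (log₂ 10 − log₂ 2) = 488 / (3.3219 − 1) = 210.170 ms/bit
  a = 613 − 210.170 × 1 = 402.830 ms
Then RT(8) = 402.830 + 210.170 × log₂ 8 = 402.830 + 210.170 × 3 ≈ 1033.340 ms.

1033.3 ms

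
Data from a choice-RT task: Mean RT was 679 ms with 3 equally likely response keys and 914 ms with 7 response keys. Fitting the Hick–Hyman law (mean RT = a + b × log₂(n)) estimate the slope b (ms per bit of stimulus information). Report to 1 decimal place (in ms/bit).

192.2 ms/bit

The slope on a log₂ axis is (914 − 679) / (2.8074 − 1.5850) = 192.246 ms/bit.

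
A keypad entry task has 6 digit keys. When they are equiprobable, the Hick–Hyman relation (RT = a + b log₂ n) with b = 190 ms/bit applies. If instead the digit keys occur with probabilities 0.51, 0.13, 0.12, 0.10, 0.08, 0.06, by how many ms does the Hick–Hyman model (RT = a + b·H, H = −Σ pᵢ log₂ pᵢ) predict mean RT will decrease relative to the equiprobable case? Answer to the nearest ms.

90 ms

The RT saving is b·ΔH. Equiprobable H₀ = log₂(6) = 2.5850 bits; with the given probabilities H = 2.1124 bits.
b·(H₀ − H) = 190 × (2.5850 − 2.1124) = 89.79 ms.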